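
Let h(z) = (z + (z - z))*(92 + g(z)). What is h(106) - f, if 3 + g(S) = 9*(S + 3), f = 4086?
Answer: 109334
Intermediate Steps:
g(S) = 24 + 9*S (g(S) = -3 + 9*(S + 3) = -3 + 9*(3 + S) = -3 + (27 + 9*S) = 24 + 9*S)
h(z) = z*(116 + 9*z) (h(z) = (z + (z - z))*(92 + (24 + 9*z)) = (z + 0)*(116 + 9*z) = z*(116 + 9*z))
h(106) - f = 106*(116 + 9*106) - 1*4086 = 106*(116 + 954) - 4086 = 106*1070 - 4086 = 113420 - 4086 = 109334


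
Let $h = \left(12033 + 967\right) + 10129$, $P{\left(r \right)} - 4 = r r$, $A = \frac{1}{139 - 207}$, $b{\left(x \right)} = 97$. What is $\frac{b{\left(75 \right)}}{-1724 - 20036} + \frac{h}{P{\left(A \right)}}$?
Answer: $\frac{2327197478751}{402494720} \approx 5781.9$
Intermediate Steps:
$A = - \frac{1}{68}$ ($A = \frac{1}{-68} = - \frac{1}{68} \approx -0.014706$)
$P{\left(r \right)} = 4 + r^{2}$ ($P{\left(r \right)} = 4 + r r = 4 + r^{2}$)
$h = 23129$ ($h = 13000 + 10129 = 23129$)
$\frac{b{\left(75 \right)}}{-1724 - 20036} + \frac{h}{P{\left(A \right)}} = \frac{97}{-1724 - 20036} + \frac{23129}{4 + \left(- \frac{1}{68}\right)^{2}} = \frac{97}{-1724 - 20036} + \frac{23129}{4 + \frac{1}{4624}} = \frac{97}{-21760} + \frac{23129}{\frac{18497}{4624}} = 97 \left(- \frac{1}{21760}\right) + 23129 \cdot \frac{4624}{18497} = - \frac{97}{21760} + \frac{106948496}{18497} = \frac{2327197478751}{402494720}$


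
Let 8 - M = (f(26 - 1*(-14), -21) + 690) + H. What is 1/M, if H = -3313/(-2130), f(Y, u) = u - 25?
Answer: -2130/1357993 ≈ -0.0015685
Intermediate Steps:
f(Y, u) = -25 + u
H = 3313/2130 (H = -3313*(-1/2130) = 3313/2130 ≈ 1.5554)
M = -1357993/2130 (M = 8 - (((-25 - 21) + 690) + 3313/2130) = 8 - ((-46 + 690) + 3313/2130) = 8 - (644 + 3313/2130) = 8 - 1*1375033/2130 = 8 - 1375033/2130 = -1357993/2130 ≈ -637.56)
1/M = 1/(-1357993/2130) = -2130/1357993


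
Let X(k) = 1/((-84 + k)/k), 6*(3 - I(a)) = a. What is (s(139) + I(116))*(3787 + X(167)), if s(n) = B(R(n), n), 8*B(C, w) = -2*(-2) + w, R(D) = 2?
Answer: 1454507/249 ≈ 5841.4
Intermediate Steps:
B(C, w) = ½ + w/8 (B(C, w) = (-2*(-2) + w)/8 = (4 + w)/8 = ½ + w/8)
s(n) = ½ + n/8
I(a) = 3 - a/6
X(k) = k/(-84 + k) (X(k) = 1/((-84 + k)/k) = k/(-84 + k))
(s(139) + I(116))*(3787 + X(167)) = ((½ + (⅛)*139) + (3 - ⅙*116))*(3787 + 167/(-84 + 167)) = ((½ + 139/8) + (3 - 58/3))*(3787 + 167/83) = (143/8 - 49/3)*(3787 + 167*(1/83)) = 37*(3787 + 167/83)/24 = (37/24)*(314488/83) = 1454507/249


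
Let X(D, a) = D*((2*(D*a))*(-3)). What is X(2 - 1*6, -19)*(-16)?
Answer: -29184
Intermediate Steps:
X(D, a) = -6*a*D² (X(D, a) = D*((2*D*a)*(-3)) = D*(-6*D*a) = -6*a*D²)
X(2 - 1*6, -19)*(-16) = -6*(-19)*(2 - 1*6)²*(-16) = -6*(-19)*(2 - 6)²*(-16) = -6*(-19)*(-4)²*(-16) = -6*(-19)*16*(-16) = 1824*(-16) = -29184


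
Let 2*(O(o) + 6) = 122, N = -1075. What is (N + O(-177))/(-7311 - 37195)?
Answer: 30/1309 ≈ 0.022918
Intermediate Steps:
O(o) = 55 (O(o) = -6 + (½)*122 = -6 + 61 = 55)
(N + O(-177))/(-7311 - 37195) = (-1075 + 55)/(-7311 - 37195) = -1020/(-44506) = -1020*(-1/44506) = 30/1309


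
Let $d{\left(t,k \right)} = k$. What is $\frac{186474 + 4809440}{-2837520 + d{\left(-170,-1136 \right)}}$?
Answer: $- \frac{2497957}{1419328} \approx -1.76$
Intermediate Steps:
$\frac{186474 + 4809440}{-2837520 + d{\left(-170,-1136 \right)}} = \frac{186474 + 4809440}{-2837520 - 1136} = \frac{4995914}{-2838656} = 4995914 \left(- \frac{1}{2838656}\right) = - \frac{2497957}{1419328}$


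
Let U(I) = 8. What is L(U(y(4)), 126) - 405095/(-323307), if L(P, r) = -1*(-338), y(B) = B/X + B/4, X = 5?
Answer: 109682861/323307 ≈ 339.25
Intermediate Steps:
y(B) = 9*B/20 (y(B) = B/5 + B/4 = 9*B/20)
L(P, r) = 338
L(U(y(4)), 126) - 405095/(-323307) = 338 - 405095/(-323307) = 338 - 405095*(-1/323307) = 338 + 405095/323307 = 109682861/323307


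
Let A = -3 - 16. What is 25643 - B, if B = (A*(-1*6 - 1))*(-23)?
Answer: 28702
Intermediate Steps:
A = -19
B = -3059 (B = -19*(-1*6 - 1)*(-23) = -19*(-6 - 1)*(-23) = -19*(-7)*(-23) = 133*(-23) = -3059)
25643 - B = 25643 - 1*(-3059) = 25643 + 3059 = 28702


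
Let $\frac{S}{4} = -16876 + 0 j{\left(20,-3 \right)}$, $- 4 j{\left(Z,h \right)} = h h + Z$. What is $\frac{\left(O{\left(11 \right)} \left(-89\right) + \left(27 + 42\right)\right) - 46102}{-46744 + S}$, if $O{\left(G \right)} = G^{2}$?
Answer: $\frac{28401}{57124} \approx 0.49718$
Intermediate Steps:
$j{\left(Z,h \right)} = - \frac{Z}{4} - \frac{h^{2}}{4}$ ($j{\left(Z,h \right)} = - \frac{h h + Z}{4} = - \frac{h^{2} + Z}{4} = - \frac{Z + h^{2}}{4} = - \frac{Z}{4} - \frac{h^{2}}{4}$)
$S = -67504$ ($S = 4 \left(-16876 + 0 \left(\left(- \frac{1}{4}\right) 20 - \frac{\left(-3\right)^{2}}{4}\right)\right) = 4 \left(-16876 + 0 \left(-5 - \frac{9}{4}\right)\right) = 4 \left(-16876 + 0 \left(- \frac{29}{4}\right)\right) = 4 \left(-16876 + 0\right) = 4 \left(-16876\right) = -67504$)
$\frac{\left(O{\left(11 \right)} \left(-89\right) + \left(27 + 42\right)\right) - 46102}{-46744 + S} = \frac{\left(11^{2} \left(-89\right) + \left(27 + 42\right)\right) - 46102}{-46744 - 67504} = \frac{\left(121 \left(-89\right) + 69\right) - 46102}{-114248} = \left(\left(-10769 + 69\right) - 46102\right) \left(- \frac{1}{114248}\right) = \left(-10700 - 46102\right) \left(- \frac{1}{114248}\right) = \left(-56802\right) \left(- \frac{1}{114248}\right) = \frac{28401}{57124}$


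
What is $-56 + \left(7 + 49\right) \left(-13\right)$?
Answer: $-784$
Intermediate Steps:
$-56 + \left(7 + 49\right) \left(-13\right) = -56 + 56 \left(-13\right) = -56 - 728 = -784$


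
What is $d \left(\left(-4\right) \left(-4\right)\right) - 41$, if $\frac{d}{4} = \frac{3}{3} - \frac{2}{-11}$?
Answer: $\frac{381}{11} \approx 34.636$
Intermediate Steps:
$d = \frac{52}{11}$ ($d = 4 \left(\frac{3}{3} - \frac{2}{-11}\right) = 4 \left(3 \cdot \frac{1}{3} - - \frac{2}{11}\right) = 4 \left(1 + \frac{2}{11}\right) = 4 \cdot \frac{13}{11} = \frac{52}{11} \approx 4.7273$)
$d \left(\left(-4\right) \left(-4\right)\right) - 41 = \frac{52 \left(\left(-4\right) \left(-4\right)\right)}{11} - 41 = \frac{52}{11} \cdot 16 - 41 = \frac{832}{11} - 41 = \frac{381}{11}$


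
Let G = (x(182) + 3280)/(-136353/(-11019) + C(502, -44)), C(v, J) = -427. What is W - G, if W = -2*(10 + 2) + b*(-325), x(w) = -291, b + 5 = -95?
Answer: 1009578133/31080 ≈ 32483.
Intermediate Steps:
b = -100 (b = -5 - 95 = -100)
G = -224053/31080 (G = (-291 + 3280)/(-136353/(-11019) - 427) = 2989/(-136353*(-1/11019) - 427) = 2989/(45451/3673 - 427) = 2989/(-1522920/3673) = 2989*(-3673/1522920) = -224053/31080 ≈ -7.2089)
W = 32476 (W = -2*(10 + 2) - 100*(-325) = -2*12 + 32500 = -24 + 32500 = 32476)
W - G = 32476 - 1*(-224053/31080) = 32476 + 224053/31080 = 1009578133/31080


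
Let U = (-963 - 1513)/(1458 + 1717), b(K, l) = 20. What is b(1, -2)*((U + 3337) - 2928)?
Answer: 5184396/635 ≈ 8164.4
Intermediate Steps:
U = -2476/3175 ≈ -0.77984
b(1, -2)*((U + 3337) - 2928) = 20*((-2476/3175 + 3337) - 2928) = 20*(10592499/3175 - 2928) = 20*(1296099/3175) = 5184396/635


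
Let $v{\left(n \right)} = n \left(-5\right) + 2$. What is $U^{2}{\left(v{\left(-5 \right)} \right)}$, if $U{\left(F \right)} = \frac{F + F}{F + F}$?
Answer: $1$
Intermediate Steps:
$v{\left(n \right)} = 2 - 5 n$ ($v{\left(n \right)} = - 5 n + 2 = 2 - 5 n$)
$U{\left(F \right)} = 1$ ($U{\left(F \right)} = \frac{2 F}{2 F} = 2 F \frac{1}{2 F} = 1$)
$U^{2}{\left(v{\left(-5 \right)} \right)} = 1^{2} = 1$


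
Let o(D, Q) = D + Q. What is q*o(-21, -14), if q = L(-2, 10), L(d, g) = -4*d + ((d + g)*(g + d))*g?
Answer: -22680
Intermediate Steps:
L(d, g) = -4*d + g*(d + g)² (L(d, g) = -4*d + ((d + g)*(d + g))*g = -4*d + (d + g)²*g = -4*d + g*(d + g)²)
q = 648 (q = -4*(-2) + 10*(-2 + 10)² = 8 + 10*8² = 8 + 10*64 = 8 + 640 = 648)
q*o(-21, -14) = 648*(-21 - 14) = 648*(-35) = -22680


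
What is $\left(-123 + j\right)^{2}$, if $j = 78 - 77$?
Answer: $14884$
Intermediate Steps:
$j = 1$
$\left(-123 + j\right)^{2} = \left(-123 + 1\right)^{2} = \left(-122\right)^{2} = 14884$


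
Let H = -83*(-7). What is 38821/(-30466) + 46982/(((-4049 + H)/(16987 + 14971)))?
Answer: -11435833340881/26414022 ≈ -4.3295e+5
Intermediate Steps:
H = 581
38821/(-30466) + 46982/(((-4049 + H)/(16987 + 14971))) = 38821/(-30466) + 46982/(((-4049 + 581)/(16987 + 14971))) = 38821*(-1/30466) + 46982/((-3468/31958)) = -38821/30466 + 46982/((-3468*1/31958)) = -38821/30466 + 46982/(-1734/15979) = -38821/30466 + 46982*(-15979/1734) = -38821/30466 - 375362689/867 = -11435833340881/26414022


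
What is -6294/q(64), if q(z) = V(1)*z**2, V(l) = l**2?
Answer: -3147/2048 ≈ -1.5366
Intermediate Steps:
q(z) = z**2 (q(z) = 1**2*z**2 = 1*z**2 = z**2)
-6294/q(64) = -6294/(64**2) = -6294/4096 = -6294*1/4096 = -3147/2048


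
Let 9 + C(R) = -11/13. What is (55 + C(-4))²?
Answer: 344569/169 ≈ 2038.9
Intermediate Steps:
C(R) = -128/13 (C(R) = -9 - 11/13 = -128/13)
(55 + C(-4))² = (55 - 128/13)² = (587/13)² = 344569/169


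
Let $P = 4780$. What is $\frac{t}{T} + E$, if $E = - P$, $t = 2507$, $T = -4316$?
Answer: $- \frac{20632987}{4316} \approx -4780.6$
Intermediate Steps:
$E = -4780$ ($E = \left(-1\right) 4780 = -4780$)
$\frac{t}{T} + E = \frac{2507}{-4316} - 4780 = 2507 \left(- \frac{1}{4316}\right) - 4780 = - \frac{2507}{4316} - 4780 = - \frac{20632987}{4316}$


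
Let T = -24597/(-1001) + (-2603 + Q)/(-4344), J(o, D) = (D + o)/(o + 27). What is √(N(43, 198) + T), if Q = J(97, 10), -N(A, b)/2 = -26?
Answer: √155806404511023266/44932888 ≈ 8.7847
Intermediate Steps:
N(A, b) = 52 (N(A, b) = -2*(-26) = 52)
J(o, D) = (D + o)/(27 + o)
Q = 107/124 (Q = (10 + 97)/(27 + 97) = 107/124 ≈ 0.86290)
T = 4524103099/179731552 (T = -24597/(-1001) + (-2603 + 107/124)/(-4344) = -24597*(-1/1001) - 322665/124*(-1/4344) = 24597/1001 + 107555/179552 = 4524103099/179731552 ≈ 25.171)
√(N(43, 198) + T) = √(52 + 4524103099/179731552) = √(13870143803/179731552) = √155806404511023266/44932888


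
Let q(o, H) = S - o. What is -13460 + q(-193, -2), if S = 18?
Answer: -13249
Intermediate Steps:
q(o, H) = 18 - o
-13460 + q(-193, -2) = -13460 + (18 - 1*(-193)) = -13460 + (18 + 193) = -13460 + 211 = -13249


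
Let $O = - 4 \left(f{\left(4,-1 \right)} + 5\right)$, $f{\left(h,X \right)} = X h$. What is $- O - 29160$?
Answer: $-29156$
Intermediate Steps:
$O = -4$ ($O = - 4 \left(\left(-1\right) 4 + 5\right) = - 4 \left(-4 + 5\right) = \left(-4\right) 1 = -4$)
$- O - 29160 = \left(-1\right) \left(-4\right) - 29160 = 4 - 29160 = -29156$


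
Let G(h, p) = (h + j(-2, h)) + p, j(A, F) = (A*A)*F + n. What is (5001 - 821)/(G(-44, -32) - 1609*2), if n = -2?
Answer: -1045/868 ≈ -1.2039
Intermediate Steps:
j(A, F) = -2 + F*A**2 (j(A, F) = (A*A)*F - 2 = A**2*F - 2 = F*A**2 - 2 = -2 + F*A**2)
G(h, p) = -2 + p + 5*h (G(h, p) = (h + (-2 + h*(-2)**2)) + p = (h + (-2 + h*4)) + p = (h + (-2 + 4*h)) + p = (-2 + 5*h) + p = -2 + p + 5*h)
(5001 - 821)/(G(-44, -32) - 1609*2) = (5001 - 821)/((-2 - 32 + 5*(-44)) - 1609*2) = 4180/((-2 - 32 - 220) - 3218) = 4180/(-254 - 3218) = 4180/(-3472) = 4180*(-1/3472) = -1045/868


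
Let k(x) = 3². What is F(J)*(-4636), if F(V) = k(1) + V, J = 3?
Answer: -55632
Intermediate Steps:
k(x) = 9
F(V) = 9 + V
F(J)*(-4636) = (9 + 3)*(-4636) = 12*(-4636) = -55632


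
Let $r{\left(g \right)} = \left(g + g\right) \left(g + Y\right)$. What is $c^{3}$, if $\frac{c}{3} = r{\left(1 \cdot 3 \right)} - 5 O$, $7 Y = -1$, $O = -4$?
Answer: $\frac{474552000}{343} \approx 1.3835 \cdot 10^{6}$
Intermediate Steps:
$Y = - \frac{1}{7}$ ($Y = \frac{1}{7} \left(-1\right) = - \frac{1}{7} \approx -0.14286$)
$r{\left(g \right)} = 2 g \left(- \frac{1}{7} + g\right)$ ($r{\left(g \right)} = \left(g + g\right) \left(g - \frac{1}{7}\right) = 2 g \left(- \frac{1}{7} + g\right)$)
$c = \frac{780}{7}$ ($c = 3 \left(\frac{2 \cdot 1 \cdot 3 \left(-1 + 7 \cdot 1 \cdot 3\right)}{7} - -20\right) = 3 \left(\frac{2}{7} \cdot 3 \left(-1 + 7 \cdot 3\right) + 20\right) = 3 \left(\frac{2}{7} \cdot 3 \left(-1 + 21\right) + 20\right) = 3 \left(\frac{2}{7} \cdot 3 \cdot 20 + 20\right) = 3 \left(\frac{120}{7} + 20\right) = 3 \cdot \frac{260}{7} = \frac{780}{7} \approx 111.43$)
$c^{3} = \left(\frac{780}{7}\right)^{3} = \frac{474552000}{343}$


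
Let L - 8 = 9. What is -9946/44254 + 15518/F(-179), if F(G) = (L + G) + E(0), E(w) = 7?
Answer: -344137601/3429685 ≈ -100.34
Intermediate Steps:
L = 17 (L = 8 + 9 = 17)
F(G) = 24 + G (F(G) = (17 + G) + 7 = 24 + G)
-9946/44254 + 15518/F(-179) = -9946/44254 + 15518/(24 - 179) = -9946*1/44254 + 15518/(-155) = -4973/22127 + 15518*(-1/155) = -4973/22127 - 15518/155 = -344137601/3429685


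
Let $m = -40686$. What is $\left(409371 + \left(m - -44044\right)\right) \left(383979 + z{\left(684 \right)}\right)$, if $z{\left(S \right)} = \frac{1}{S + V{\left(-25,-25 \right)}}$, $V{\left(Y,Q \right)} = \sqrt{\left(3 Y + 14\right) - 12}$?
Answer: $\frac{74157046001617575}{467929} - \frac{412729 i \sqrt{73}}{467929} \approx 1.5848 \cdot 10^{11} - 7.5361 i$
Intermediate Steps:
$V{\left(Y,Q \right)} = \sqrt{2 + 3 Y}$ ($V{\left(Y,Q \right)} = \sqrt{\left(14 + 3 Y\right) - 12} = \sqrt{2 + 3 Y}$)
$z{\left(S \right)} = \frac{1}{S + i \sqrt{73}}$ ($z{\left(S \right)} = \frac{1}{S + \sqrt{2 + 3 \left(-25\right)}} = \frac{1}{S + \sqrt{2 - 75}} = \frac{1}{S + \sqrt{-73}} = \frac{1}{S + i \sqrt{73}}$)
$\left(409371 + \left(m - -44044\right)\right) \left(383979 + z{\left(684 \right)}\right) = \left(409371 - -3358\right) \left(383979 + \frac{1}{684 + i \sqrt{73}}\right) = \left(409371 + \left(-40686 + 44044\right)\right) \left(383979 + \frac{1}{684 + i \sqrt{73}}\right) = \left(409371 + 3358\right) \left(383979 + \frac{1}{684 + i \sqrt{73}}\right) = 412729 \left(383979 + \frac{1}{684 + i \sqrt{73}}\right) = 158479268691 + \frac{412729}{684 + i \sqrt{73}}$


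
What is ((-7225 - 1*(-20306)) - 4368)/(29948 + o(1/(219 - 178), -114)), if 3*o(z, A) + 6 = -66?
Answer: 8713/29924 ≈ 0.29117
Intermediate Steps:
o(z, A) = -24 (o(z, A) = -2 + (⅓)*(-66) = -2 - 22 = -24)
((-7225 - 1*(-20306)) - 4368)/(29948 + o(1/(219 - 178), -114)) = ((-7225 - 1*(-20306)) - 4368)/(29948 - 24) = ((-7225 + 20306) - 4368)/29924 = (13081 - 4368)*(1/29924) = 8713*(1/29924) = 8713/29924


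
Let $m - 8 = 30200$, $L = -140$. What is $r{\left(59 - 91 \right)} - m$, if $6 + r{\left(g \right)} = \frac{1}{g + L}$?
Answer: $- \frac{5196809}{172} \approx -30214.0$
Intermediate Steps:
$m = 30208$ ($m = 8 + 30200 = 30208$)
$r{\left(g \right)} = -6 + \frac{1}{-140 + g}$ ($r{\left(g \right)} = -6 + \frac{1}{g - 140} = -6 + \frac{1}{-140 + g}$)
$r{\left(59 - 91 \right)} - m = \frac{841 - 6 \left(59 - 91\right)}{-140 + \left(59 - 91\right)} - 30208 = \frac{841 - -192}{-140 - 32} - 30208 = \frac{841 + 192}{-172} - 30208 = \left(- \frac{1}{172}\right) 1033 - 30208 = - \frac{1033}{172} - 30208 = - \frac{5196809}{172}$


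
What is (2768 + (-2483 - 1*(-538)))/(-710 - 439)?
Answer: -823/1149 ≈ -0.71628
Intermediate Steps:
(2768 + (-2483 - 1*(-538)))/(-710 - 439) = (2768 + (-2483 + 538))/(-1149) = (2768 - 1945)*(-1/1149) = 823*(-1/1149) = -823/1149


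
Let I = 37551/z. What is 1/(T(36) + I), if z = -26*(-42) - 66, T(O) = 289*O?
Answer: 342/3570685 ≈ 9.5780e-5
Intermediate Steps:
z = 1026 (z = 1092 - 66 = 1026)
I = 12517/342 (I = 37551/1026 = 37551*(1/1026) = 12517/342 ≈ 36.599)
1/(T(36) + I) = 1/(289*36 + 12517/342) = 1/(10404 + 12517/342) = 1/(3570685/342) = 342/3570685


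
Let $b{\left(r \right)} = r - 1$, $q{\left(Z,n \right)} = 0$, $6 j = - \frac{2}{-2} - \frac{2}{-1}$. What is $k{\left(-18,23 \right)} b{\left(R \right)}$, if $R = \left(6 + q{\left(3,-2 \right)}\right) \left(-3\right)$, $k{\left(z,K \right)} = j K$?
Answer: $- \frac{437}{2} \approx -218.5$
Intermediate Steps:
$j = \frac{1}{2}$ ($j = \frac{- \frac{2}{-2} - \frac{2}{-1}}{6} = \frac{\left(-2\right) \left(- \frac{1}{2}\right) - -2}{6} = \frac{1 + 2}{6} = \frac{1}{6} \cdot 3 = \frac{1}{2} \approx 0.5$)
$k{\left(z,K \right)} = \frac{K}{2}$
$R = -18$ ($R = \left(6 + 0\right) \left(-3\right) = 6 \left(-3\right) = -18$)
$b{\left(r \right)} = -1 + r$ ($b{\left(r \right)} = r - 1 = -1 + r$)
$k{\left(-18,23 \right)} b{\left(R \right)} = \frac{1}{2} \cdot 23 \left(-1 - 18\right) = \frac{23}{2} \left(-19\right) = - \frac{437}{2}$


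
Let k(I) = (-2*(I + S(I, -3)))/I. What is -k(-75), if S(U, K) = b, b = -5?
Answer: 32/15 ≈ 2.1333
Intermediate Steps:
S(U, K) = -5
k(I) = (10 - 2*I)/I (k(I) = (-2*(I - 5))/I = (-2*(-5 + I))/I = (10 - 2*I)/I)
-k(-75) = -(-2 + 10/(-75)) = -(-2 + 10*(-1/75)) = -(-2 - 2/15) = -1*(-32/15) = 32/15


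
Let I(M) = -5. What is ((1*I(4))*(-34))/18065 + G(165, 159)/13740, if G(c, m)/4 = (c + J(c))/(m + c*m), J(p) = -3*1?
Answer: 171285587/18198157115 ≈ 0.0094122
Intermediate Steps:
J(p) = -3
G(c, m) = 4*(-3 + c)/(m + c*m) (G(c, m) = 4*((c - 3)/(m + c*m)) = 4*((-3 + c)/(m + c*m)) = 4*(-3 + c)/(m + c*m))
((1*I(4))*(-34))/18065 + G(165, 159)/13740 = ((1*(-5))*(-34))/18065 + (4*(-3 + 165)/(159*(1 + 165)))/13740 = -5*(-34)*(1/18065) + (4*(1/159)*162/166)*(1/13740) = 170*(1/18065) + (4*(1/159)*(1/166)*162)*(1/13740) = 34/3613 + (108/4399)*(1/13740) = 34/3613 + 9/5036855 = 171285587/18198157115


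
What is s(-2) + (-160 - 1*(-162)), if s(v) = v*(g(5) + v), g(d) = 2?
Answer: 2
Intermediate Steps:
s(v) = v*(2 + v)
s(-2) + (-160 - 1*(-162)) = -2*(2 - 2) + (-160 - 1*(-162)) = -2*0 + (-160 + 162) = 0 + 2 = 2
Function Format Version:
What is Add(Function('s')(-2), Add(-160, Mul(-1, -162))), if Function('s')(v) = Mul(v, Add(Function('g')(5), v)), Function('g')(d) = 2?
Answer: 2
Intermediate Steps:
Function('s')(v) = Mul(v, Add(2, v))
Add(Function('s')(-2), Add(-160, Mul(-1, -162))) = Add(Mul(-2, Add(2, -2)), Add(-160, Mul(-1, -162))) = Add(Mul(-2, 0), Add(-160, 162)) = Add(0, 2) = 2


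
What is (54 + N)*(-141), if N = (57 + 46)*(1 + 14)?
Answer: -225459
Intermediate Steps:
N = 1545 (N = 103*15 = 1545)
(54 + N)*(-141) = (54 + 1545)*(-141) = 1599*(-141) = -225459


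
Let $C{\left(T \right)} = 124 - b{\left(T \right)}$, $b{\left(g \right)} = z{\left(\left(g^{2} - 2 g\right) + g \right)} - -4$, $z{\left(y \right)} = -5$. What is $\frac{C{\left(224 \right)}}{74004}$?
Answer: $\frac{125}{74004} \approx 0.0016891$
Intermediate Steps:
$b{\left(g \right)} = -1$ ($b{\left(g \right)} = -5 - -4 = -5 + 4 = -1$)
$C{\left(T \right)} = 125$ ($C{\left(T \right)} = 124 - -1 = 124 + 1 = 125$)
$\frac{C{\left(224 \right)}}{74004} = \frac{125}{74004}$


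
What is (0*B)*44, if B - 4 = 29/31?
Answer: 0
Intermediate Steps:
B = 153/31 (B = 4 + 29/31 = 153/31 ≈ 4.9355)
(0*B)*44 = (0*(153/31))*44 = 0*44 = 0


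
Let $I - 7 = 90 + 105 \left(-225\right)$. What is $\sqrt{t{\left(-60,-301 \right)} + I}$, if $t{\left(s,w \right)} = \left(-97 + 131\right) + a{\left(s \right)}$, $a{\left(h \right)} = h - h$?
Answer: $i \sqrt{23494} \approx 153.28 i$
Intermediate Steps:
$a{\left(h \right)} = 0$
$t{\left(s,w \right)} = 34$ ($t{\left(s,w \right)} = \left(-97 + 131\right) + 0 = 34 + 0 = 34$)
$I = -23528$ ($I = 7 + \left(90 + 105 \left(-225\right)\right) = 7 + \left(90 - 23625\right) = 7 - 23535 = -23528$)
$\sqrt{t{\left(-60,-301 \right)} + I} = \sqrt{34 - 23528} = \sqrt{-23494} = i \sqrt{23494}$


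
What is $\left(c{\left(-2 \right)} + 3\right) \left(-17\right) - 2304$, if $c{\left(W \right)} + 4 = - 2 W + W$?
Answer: $-2321$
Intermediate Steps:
$c{\left(W \right)} = -4 - W$ ($c{\left(W \right)} = -4 + \left(- 2 W + W\right) = -4 - W$)
$\left(c{\left(-2 \right)} + 3\right) \left(-17\right) - 2304 = \left(\left(-4 - -2\right) + 3\right) \left(-17\right) - 2304 = \left(\left(-4 + 2\right) + 3\right) \left(-17\right) - 2304 = \left(-2 + 3\right) \left(-17\right) - 2304 = 1 \left(-17\right) - 2304 = -17 - 2304 = -2321$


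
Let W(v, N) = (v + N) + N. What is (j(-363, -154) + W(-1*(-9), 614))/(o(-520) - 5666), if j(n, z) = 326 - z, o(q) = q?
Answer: -1717/6186 ≈ -0.27756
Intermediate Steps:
W(v, N) = v + 2*N (W(v, N) = (N + v) + N = v + 2*N)
(j(-363, -154) + W(-1*(-9), 614))/(o(-520) - 5666) = ((326 - 1*(-154)) + (-1*(-9) + 2*614))/(-520 - 5666) = ((326 + 154) + (9 + 1228))/(-6186) = (480 + 1237)*(-1/6186) = 1717*(-1/6186) = -1717/6186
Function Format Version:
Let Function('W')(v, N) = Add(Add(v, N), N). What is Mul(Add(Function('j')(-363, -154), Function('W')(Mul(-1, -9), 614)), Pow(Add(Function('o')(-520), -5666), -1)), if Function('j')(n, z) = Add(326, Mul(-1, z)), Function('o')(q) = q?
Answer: Rational(-1717, 6186) ≈ -0.27756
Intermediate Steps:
Function('W')(v, N) = Add(v, Mul(2, N)) (Function('W')(v, N) = Add(Add(N, v), N) = Add(v, Mul(2, N)))
Mul(Add(Function('j')(-363, -154), Function('W')(Mul(-1, -9), 614)), Pow(Add(Function('o')(-520), -5666), -1)) = Mul(Add(Add(326, Mul(-1, -154)), Add(Mul(-1, -9), Mul(2, 614))), Pow(Add(-520, -5666), -1)) = Mul(Add(Add(326, 154), Add(9, 1228)), Pow(-6186, -1)) = Mul(Add(480, 1237), Rational(-1, 6186)) = Mul(1717, Rational(-1, 6186)) = Rational(-1717, 6186)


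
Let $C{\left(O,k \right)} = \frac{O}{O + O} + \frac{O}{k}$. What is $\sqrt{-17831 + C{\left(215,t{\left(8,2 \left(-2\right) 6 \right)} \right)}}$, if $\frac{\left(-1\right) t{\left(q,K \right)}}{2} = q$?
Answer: $\frac{i \sqrt{285503}}{4} \approx 133.58 i$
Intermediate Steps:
$t{\left(q,K \right)} = - 2 q$
$C{\left(O,k \right)} = \frac{1}{2} + \frac{O}{k}$ ($C{\left(O,k \right)} = \frac{O}{2 O} + \frac{O}{k} = O \frac{1}{2 O} + \frac{O}{k} = \frac{1}{2} + \frac{O}{k}$)
$\sqrt{-17831 + C{\left(215,t{\left(8,2 \left(-2\right) 6 \right)} \right)}} = \sqrt{-17831 + \frac{215 + \frac{\left(-2\right) 8}{2}}{\left(-2\right) 8}} = \sqrt{-17831 + \frac{215 + \frac{1}{2} \left(-16\right)}{-16}} = \sqrt{-17831 - \frac{215 - 8}{16}} = \sqrt{-17831 - \frac{207}{16}} = \sqrt{- \frac{285503}{16}} = \frac{i \sqrt{285503}}{4}$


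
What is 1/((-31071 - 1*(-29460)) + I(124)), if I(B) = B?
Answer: -1/1487 ≈ -0.00067249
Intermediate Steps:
1/((-31071 - 1*(-29460)) + I(124)) = 1/((-31071 - 1*(-29460)) + 124) = 1/((-31071 + 29460) + 124) = 1/(-1611 + 124) = 1/(-1487) = -1/1487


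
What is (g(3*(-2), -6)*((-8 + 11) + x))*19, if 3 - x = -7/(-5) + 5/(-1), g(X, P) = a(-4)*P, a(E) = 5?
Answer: -5472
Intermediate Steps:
g(X, P) = 5*P
x = 33/5 (x = 3 - (-7/(-5) + 5/(-1)) = 3 - (-7*(-⅕) + 5*(-1)) = 3 - (7/5 - 5) = 3 - 1*(-18/5) = 3 + 18/5 = 33/5 ≈ 6.6000)
(g(3*(-2), -6)*((-8 + 11) + x))*19 = ((5*(-6))*((-8 + 11) + 33/5))*19 = -30*(3 + 33/5)*19 = -30*48/5*19 = -288*19 = -5472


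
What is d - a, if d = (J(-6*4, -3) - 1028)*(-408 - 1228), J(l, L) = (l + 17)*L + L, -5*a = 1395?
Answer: 1652639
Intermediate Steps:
a = -279 (a = -1/5*1395 = -279)
J(l, L) = L + L*(17 + l) (J(l, L) = (17 + l)*L + L = L*(17 + l) + L = L + L*(17 + l))
d = 1652360 (d = (-3*(18 - 6*4) - 1028)*(-408 - 1228) = (-3*(18 - 24) - 1028)*(-1636) = (-3*(-6) - 1028)*(-1636) = (18 - 1028)*(-1636) = -1010*(-1636) = 1652360)
d - a = 1652360 - 1*(-279) = 1652360 + 279 = 1652639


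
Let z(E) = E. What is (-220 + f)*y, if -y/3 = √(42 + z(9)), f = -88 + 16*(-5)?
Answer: 1164*√51 ≈ 8312.6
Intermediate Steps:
f = -168 (f = -88 - 80 = -168)
y = -3*√51 (y = -3*√(42 + 9) = -3*√51 ≈ -21.424)
(-220 + f)*y = (-220 - 168)*(-3*√51) = -(-1164)*√51 = 1164*√51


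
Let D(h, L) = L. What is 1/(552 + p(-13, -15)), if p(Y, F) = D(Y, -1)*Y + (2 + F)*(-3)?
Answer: 1/604 ≈ 0.0016556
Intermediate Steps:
p(Y, F) = -6 - Y - 3*F (p(Y, F) = -Y + (2 + F)*(-3) = -Y + (-6 - 3*F) = -6 - Y - 3*F)
1/(552 + p(-13, -15)) = 1/(552 + (-6 - 1*(-13) - 3*(-15))) = 1/(552 + (-6 + 13 + 45)) = 1/(552 + 52) = 1/604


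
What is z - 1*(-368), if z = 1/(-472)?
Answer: 173695/472 ≈ 368.00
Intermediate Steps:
z = -1/472 ≈ -0.0021186
z - 1*(-368) = -1/472 - 1*(-368) = -1/472 + 368 = 173695/472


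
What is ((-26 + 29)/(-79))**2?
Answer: 9/6241 ≈ 0.0014421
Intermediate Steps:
((-26 + 29)/(-79))**2 = (3*(-1/79))**2 = (-3/79)**2 = 9/6241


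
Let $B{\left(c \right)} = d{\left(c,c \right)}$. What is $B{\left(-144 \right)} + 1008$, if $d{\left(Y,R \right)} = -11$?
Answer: $997$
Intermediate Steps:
$B{\left(c \right)} = -11$
$B{\left(-144 \right)} + 1008 = -11 + 1008 = 997$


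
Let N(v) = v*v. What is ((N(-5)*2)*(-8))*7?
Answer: -2800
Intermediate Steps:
N(v) = v**2
((N(-5)*2)*(-8))*7 = (((-5)**2*2)*(-8))*7 = ((25*2)*(-8))*7 = (50*(-8))*7 = -400*7 = -2800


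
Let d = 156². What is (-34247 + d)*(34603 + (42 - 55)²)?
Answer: -344625292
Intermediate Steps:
d = 24336
(-34247 + d)*(34603 + (42 - 55)²) = (-34247 + 24336)*(34603 + (42 - 55)²) = -9911*(34603 + (-13)²) = -9911*(34603 + 169) = -9911*34772 = -344625292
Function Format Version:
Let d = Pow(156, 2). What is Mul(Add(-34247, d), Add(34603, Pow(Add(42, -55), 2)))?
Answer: -344625292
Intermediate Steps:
d = 24336
Mul(Add(-34247, d), Add(34603, Pow(Add(42, -55), 2))) = Mul(Add(-34247, 24336), Add(34603, Pow(Add(42, -55), 2))) = Mul(-9911, Add(34603, Pow(-13, 2))) = Mul(-9911, Add(34603, 169)) = Mul(-9911, 34772) = -344625292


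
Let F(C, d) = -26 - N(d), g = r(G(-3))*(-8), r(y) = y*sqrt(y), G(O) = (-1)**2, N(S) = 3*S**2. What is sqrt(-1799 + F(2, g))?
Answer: I*sqrt(2017) ≈ 44.911*I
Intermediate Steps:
G(O) = 1
r(y) = y**(3/2)
g = -8 (g = 1**(3/2)*(-8) = 1*(-8) = -8)
F(C, d) = -26 - 3*d**2
sqrt(-1799 + F(2, g)) = sqrt(-1799 + (-26 - 3*(-8)**2)) = sqrt(-1799 + (-26 - 3*64)) = sqrt(-1799 + (-26 - 192)) = sqrt(-1799 - 218) = sqrt(-2017) = I*sqrt(2017)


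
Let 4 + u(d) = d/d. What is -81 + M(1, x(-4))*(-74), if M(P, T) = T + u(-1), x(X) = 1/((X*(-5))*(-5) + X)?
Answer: 7369/52 ≈ 141.71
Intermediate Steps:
u(d) = -3 (u(d) = -4 + d/d = -4 + 1 = -3)
x(X) = 1/(26*X) (x(X) = 1/(-5*X*(-5) + X) = 1/(25*X + X) = 1/(26*X))
M(P, T) = -3 + T (M(P, T) = T - 3 = -3 + T)
-81 + M(1, x(-4))*(-74) = -81 + (-3 + (1/26)/(-4))*(-74) = -81 + (-3 + (1/26)*(-1/4))*(-74) = -81 + (-3 - 1/104)*(-74) = -81 - 313/104*(-74) = -81 + 11581/52 = 7369/52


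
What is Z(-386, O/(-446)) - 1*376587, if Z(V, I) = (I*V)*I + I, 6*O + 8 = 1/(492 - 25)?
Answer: -32673736219540911/86762783048 ≈ -3.7659e+5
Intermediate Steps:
O = -1245/934 (O = -4/3 + 1/(6*(492 - 25)) = -4/3 + (1/6)/467 = -4/3 + (1/6)*(1/467) = -4/3 + 1/2802 = -1245/934 ≈ -1.3330)
Z(V, I) = I + V*I**2 (Z(V, I) = V*I**2 + I = I + V*I**2)
Z(-386, O/(-446)) - 1*376587 = (-1245/934/(-446))*(1 - 1245/934/(-446)*(-386)) - 1*376587 = (-1245/934*(-1/446))*(1 - 1245/934*(-1/446)*(-386)) - 376587 = 1245*(1 + (1245/416564)*(-386))/416564 - 376587 = 1245*(1 - 240285/208282)/416564 - 376587 = (1245/416564)*(-32003/208282) - 376587 = -39843735/86762783048 - 376587 = -32673736219540911/86762783048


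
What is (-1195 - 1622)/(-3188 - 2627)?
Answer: 2817/5815 ≈ 0.48444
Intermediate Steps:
(-1195 - 1622)/(-3188 - 2627) = -2817/(-5815) = -2817*(-1/5815) = 2817/5815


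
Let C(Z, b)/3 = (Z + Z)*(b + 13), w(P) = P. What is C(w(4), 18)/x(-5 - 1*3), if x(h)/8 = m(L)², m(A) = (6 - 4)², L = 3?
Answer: 93/16 ≈ 5.8125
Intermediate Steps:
m(A) = 4 (m(A) = 2² = 4)
C(Z, b) = 6*Z*(13 + b) (C(Z, b) = 3*((Z + Z)*(b + 13)) = 3*((2*Z)*(13 + b)) = 3*(2*Z*(13 + b)) = 6*Z*(13 + b))
x(h) = 128 (x(h) = 8*4² = 8*16 = 128)
C(w(4), 18)/x(-5 - 1*3) = (6*4*(13 + 18))/128 = (6*4*31)*(1/128) = 744*(1/128) = 93/16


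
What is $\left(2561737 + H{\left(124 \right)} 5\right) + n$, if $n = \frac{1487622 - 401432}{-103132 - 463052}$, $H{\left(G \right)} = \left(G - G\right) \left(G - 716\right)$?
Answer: $\frac{725206707709}{283092} \approx 2.5617 \cdot 10^{6}$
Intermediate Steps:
$H{\left(G \right)} = 0$ ($H{\left(G \right)} = 0 \left(-716 + G\right) = 0$)
$n = - \frac{543095}{283092}$ ($n = \frac{1086190}{-566184} = 1086190 \left(- \frac{1}{566184}\right) = - \frac{543095}{283092} \approx -1.9184$)
$\left(2561737 + H{\left(124 \right)} 5\right) + n = \left(2561737 + 0 \cdot 5\right) - \frac{543095}{283092} = \left(2561737 + 0\right) - \frac{543095}{283092} = 2561737 - \frac{543095}{283092} = \frac{725206707709}{283092}$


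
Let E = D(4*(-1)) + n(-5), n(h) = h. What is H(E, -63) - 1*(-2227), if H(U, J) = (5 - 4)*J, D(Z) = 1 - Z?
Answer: 2164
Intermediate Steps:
E = 0 (E = (1 - 4*(-1)) - 5 = (1 - 1*(-4)) - 5 = (1 + 4) - 5 = 5 - 5 = 0)
H(U, J) = J (H(U, J) = 1*J = J)
H(E, -63) - 1*(-2227) = -63 - 1*(-2227) = -63 + 2227 = 2164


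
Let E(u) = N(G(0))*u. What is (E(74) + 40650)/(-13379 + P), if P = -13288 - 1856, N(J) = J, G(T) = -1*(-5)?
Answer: -41020/28523 ≈ -1.4381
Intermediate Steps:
G(T) = 5
P = -15144
E(u) = 5*u
(E(74) + 40650)/(-13379 + P) = (5*74 + 40650)/(-13379 - 15144) = (370 + 40650)/(-28523) = 41020*(-1/28523) = -41020/28523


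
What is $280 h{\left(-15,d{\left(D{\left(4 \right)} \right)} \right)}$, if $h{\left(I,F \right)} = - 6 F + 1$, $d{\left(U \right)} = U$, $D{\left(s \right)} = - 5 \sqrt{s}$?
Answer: $17080$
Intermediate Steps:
$h{\left(I,F \right)} = 1 - 6 F$
$280 h{\left(-15,d{\left(D{\left(4 \right)} \right)} \right)} = 280 \left(1 - 6 \left(- 5 \sqrt{4}\right)\right) = 280 \left(1 - 6 \left(\left(-5\right) 2\right)\right) = 280 \left(1 - -60\right) = 280 \left(1 + 60\right) = 280 \cdot 61 = 17080$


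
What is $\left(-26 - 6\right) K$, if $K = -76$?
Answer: $2432$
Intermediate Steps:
$\left(-26 - 6\right) K = \left(-26 - 6\right) \left(-76\right) = \left(-32\right) \left(-76\right) = 2432$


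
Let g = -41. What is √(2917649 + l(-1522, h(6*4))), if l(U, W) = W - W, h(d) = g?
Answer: √2917649 ≈ 1708.1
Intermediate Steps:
h(d) = -41
l(U, W) = 0
√(2917649 + l(-1522, h(6*4))) = √(2917649 + 0) = √2917649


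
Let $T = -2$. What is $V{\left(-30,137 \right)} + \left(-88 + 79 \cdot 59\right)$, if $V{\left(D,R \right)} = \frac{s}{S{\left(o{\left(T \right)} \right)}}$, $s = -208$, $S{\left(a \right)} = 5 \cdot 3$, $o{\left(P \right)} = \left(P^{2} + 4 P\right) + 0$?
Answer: $\frac{68387}{15} \approx 4559.1$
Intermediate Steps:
$o{\left(P \right)} = P^{2} + 4 P$
$S{\left(a \right)} = 15$
$V{\left(D,R \right)} = - \frac{208}{15}$
$V{\left(-30,137 \right)} + \left(-88 + 79 \cdot 59\right) = - \frac{208}{15} + \left(-88 + 79 \cdot 59\right) = - \frac{208}{15} + \left(-88 + 4661\right) = - \frac{208}{15} + 4573 = \frac{68387}{15}$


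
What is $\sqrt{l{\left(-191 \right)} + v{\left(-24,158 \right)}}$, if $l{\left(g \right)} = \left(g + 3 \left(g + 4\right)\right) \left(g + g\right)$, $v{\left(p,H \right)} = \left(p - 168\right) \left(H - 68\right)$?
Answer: $4 \sqrt{16874} \approx 519.6$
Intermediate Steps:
$v{\left(p,H \right)} = \left(-168 + p\right) \left(-68 + H\right)$
$l{\left(g \right)} = 2 g \left(12 + 4 g\right)$ ($l{\left(g \right)} = \left(g + 3 \left(4 + g\right)\right) 2 g = \left(g + \left(12 + 3 g\right)\right) 2 g = \left(12 + 4 g\right) 2 g = 2 g \left(12 + 4 g\right)$)
$\sqrt{l{\left(-191 \right)} + v{\left(-24,158 \right)}} = \sqrt{8 \left(-191\right) \left(3 - 191\right) + \left(11424 - 26544 - -1632 + 158 \left(-24\right)\right)} = \sqrt{8 \left(-191\right) \left(-188\right) + \left(11424 - 26544 + 1632 - 3792\right)} = \sqrt{287264 - 17280} = \sqrt{269984} = 4 \sqrt{16874}$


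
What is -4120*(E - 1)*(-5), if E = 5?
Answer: 82400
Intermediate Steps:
-4120*(E - 1)*(-5) = -4120*(5 - 1)*(-5) = -16480*(-5) = -4120*(-20) = 82400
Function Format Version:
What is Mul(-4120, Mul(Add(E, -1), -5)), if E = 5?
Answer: 82400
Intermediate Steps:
Mul(-4120, Mul(Add(E, -1), -5)) = Mul(-4120, Mul(Add(5, -1), -5)) = Mul(-4120, Mul(4, -5)) = Mul(-4120, -20) = 82400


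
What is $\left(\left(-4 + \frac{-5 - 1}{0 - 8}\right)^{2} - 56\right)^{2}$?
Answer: $\frac{528529}{256} \approx 2064.6$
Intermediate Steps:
$\left(\left(-4 + \frac{-5 - 1}{0 - 8}\right)^{2} - 56\right)^{2} = \left(\left(-4 - \frac{6}{0 - 8}\right)^{2} - 56\right)^{2} = \left(\left(-4 - \frac{6}{-8}\right)^{2} - 56\right)^{2} = \left(\left(-4 - - \frac{3}{4}\right)^{2} - 56\right)^{2} = \left(\left(-4 + \frac{3}{4}\right)^{2} - 56\right)^{2} = \left(\left(- \frac{13}{4}\right)^{2} - 56\right)^{2} = \left(\frac{169}{16} - 56\right)^{2} = \left(- \frac{727}{16}\right)^{2} = \frac{528529}{256}$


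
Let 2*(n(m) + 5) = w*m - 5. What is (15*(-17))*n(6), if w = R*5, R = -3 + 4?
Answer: -3825/2 ≈ -1912.5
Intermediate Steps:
R = 1
w = 5 (w = 1*5 = 5)
n(m) = -15/2 + 5*m/2 (n(m) = -5 + (5*m - 5)/2 = -5 + (-5 + 5*m)/2 = -5 + (-5/2 + 5*m/2) = -15/2 + 5*m/2)
(15*(-17))*n(6) = (15*(-17))*(-15/2 + (5/2)*6) = -255*(-15/2 + 15) = -255*15/2 = -3825/2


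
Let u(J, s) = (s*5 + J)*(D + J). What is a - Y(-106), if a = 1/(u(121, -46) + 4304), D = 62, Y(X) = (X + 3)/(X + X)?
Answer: -1611441/3316316 ≈ -0.48591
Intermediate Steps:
Y(X) = (3 + X)/(2*X) (Y(X) = (3 + X)/((2*X)) = (3 + X)*(1/(2*X)) = (3 + X)/(2*X))
u(J, s) = (62 + J)*(J + 5*s) (u(J, s) = (s*5 + J)*(62 + J) = (5*s + J)*(62 + J) = (J + 5*s)*(62 + J) = (62 + J)*(J + 5*s))
a = -1/15643 (a = 1/((121**2 + 62*121 + 310*(-46) + 5*121*(-46)) + 4304) = 1/((14641 + 7502 - 14260 - 27830) + 4304) = 1/(-19947 + 4304) = 1/(-15643) = -1/15643 ≈ -6.3926e-5)
a - Y(-106) = -1/15643 - (3 - 106)/(2*(-106)) = -1/15643 - (-1)*(-103)/(2*106) = -1/15643 - 1*103/212 = -1/15643 - 103/212 = -1611441/3316316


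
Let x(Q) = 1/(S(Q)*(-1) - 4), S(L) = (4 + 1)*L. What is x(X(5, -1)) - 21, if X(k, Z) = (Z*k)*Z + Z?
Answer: -505/24 ≈ -21.042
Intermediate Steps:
S(L) = 5*L
X(k, Z) = Z + k*Z² (X(k, Z) = k*Z² + Z = Z + k*Z²)
x(Q) = 1/(-4 - 5*Q) (x(Q) = 1/((5*Q)*(-1) - 4) = 1/(-5*Q - 4) = 1/(-4 - 5*Q))
x(X(5, -1)) - 21 = -1/(4 + 5*(-(1 - 1*5))) - 21 = -1/(4 + 5*(-(1 - 5))) - 21 = -1/(4 + 5*(-1*(-4))) - 21 = -1/(4 + 5*4) - 21 = -1/(4 + 20) - 21 = -1/24 - 21 = -505/24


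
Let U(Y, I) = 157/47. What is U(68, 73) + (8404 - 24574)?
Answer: -759833/47 ≈ -16167.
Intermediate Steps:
U(Y, I) = 157/47 (U(Y, I) = 157*(1/47) = 157/47)
U(68, 73) + (8404 - 24574) = 157/47 + (8404 - 24574) = 157/47 - 16170 = -759833/47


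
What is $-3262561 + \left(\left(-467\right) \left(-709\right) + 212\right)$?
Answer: $-2931246$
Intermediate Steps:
$-3262561 + \left(\left(-467\right) \left(-709\right) + 212\right) = -3262561 + \left(331103 + 212\right) = -3262561 + 331315 = -2931246$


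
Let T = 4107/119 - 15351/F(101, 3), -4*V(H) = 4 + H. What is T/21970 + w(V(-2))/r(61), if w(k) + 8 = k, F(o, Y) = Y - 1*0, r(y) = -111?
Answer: -44911921/290201730 ≈ -0.15476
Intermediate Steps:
V(H) = -1 - H/4 (V(H) = -(4 + H)/4 = -1 - H/4)
F(o, Y) = Y (F(o, Y) = Y + 0 = Y)
w(k) = -8 + k
T = -604816/119 (T = 4107/119 - 15351/3 = 4107*(1/119) - 15351*⅓ = 4107/119 - 5117 = -604816/119 ≈ -5082.5)
T/21970 + w(V(-2))/r(61) = -604816/119/21970 + (-8 + (-1 - ¼*(-2)))/(-111) = -604816/119*1/21970 + (-8 + (-1 + ½))*(-1/111) = -302408/1307215 + (-8 - ½)*(-1/111) = -302408/1307215 - 17/2*(-1/111) = -302408/1307215 + 17/222 = -44911921/290201730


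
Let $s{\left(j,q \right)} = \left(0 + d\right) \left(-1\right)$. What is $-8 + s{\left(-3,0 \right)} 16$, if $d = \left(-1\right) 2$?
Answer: $24$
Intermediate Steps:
$d = -2$
$s{\left(j,q \right)} = 2$ ($s{\left(j,q \right)} = \left(0 - 2\right) \left(-1\right) = \left(-2\right) \left(-1\right) = 2$)
$-8 + s{\left(-3,0 \right)} 16 = -8 + 2 \cdot 16 = -8 + 32 = 24$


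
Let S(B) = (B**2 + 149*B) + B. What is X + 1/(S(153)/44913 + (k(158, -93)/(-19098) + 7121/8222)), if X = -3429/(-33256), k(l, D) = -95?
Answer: 5845018317723135/9299605496688616 ≈ 0.62852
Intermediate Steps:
S(B) = B**2 + 150*B
X = 3429/33256 (X = -3429*(-1/33256) = 3429/33256 ≈ 0.10311)
X + 1/(S(153)/44913 + (k(158, -93)/(-19098) + 7121/8222)) = 3429/33256 + 1/((153*(150 + 153))/44913 + (-95/(-19098) + 7121/8222)) = 3429/33256 + 1/((153*303)*(1/44913) + (-95*(-1/19098) + 7121*(1/8222))) = 3429/33256 + 1/(46359*(1/44913) + (95/19098 + 7121/8222)) = 3429/33256 + 1/(15453/14971 + 34194487/39255939) = 3429/33256 + 1/(1118547690244/587700662769) = 3429/33256 + 587700662769/1118547690244 = 5845018317723135/9299605496688616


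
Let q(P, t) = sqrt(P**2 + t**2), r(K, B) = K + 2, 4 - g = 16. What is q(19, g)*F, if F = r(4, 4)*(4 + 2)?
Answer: 36*sqrt(505) ≈ 809.00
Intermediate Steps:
g = -12 (g = 4 - 1*16 = 4 - 16 = -12)
r(K, B) = 2 + K
F = 36 (F = (2 + 4)*(4 + 2) = 6*6 = 36)
q(19, g)*F = sqrt(19**2 + (-12)**2)*36 = sqrt(361 + 144)*36 = sqrt(505)*36 = 36*sqrt(505)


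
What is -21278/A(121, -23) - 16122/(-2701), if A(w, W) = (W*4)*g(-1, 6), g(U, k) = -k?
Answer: -24286267/745476 ≈ -32.578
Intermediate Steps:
A(w, W) = -24*W (A(w, W) = (W*4)*(-1*6) = (4*W)*(-6) = -24*W)
-21278/A(121, -23) - 16122/(-2701) = -21278/((-24*(-23))) - 16122/(-2701) = -21278/552 - 16122*(-1/2701) = -21278*1/552 + 16122/2701 = -10639/276 + 16122/2701 = -24286267/745476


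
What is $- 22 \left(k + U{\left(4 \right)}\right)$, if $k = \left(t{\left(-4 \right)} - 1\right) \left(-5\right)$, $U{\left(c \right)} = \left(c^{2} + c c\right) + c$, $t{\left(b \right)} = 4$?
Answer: $-462$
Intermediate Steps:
$U{\left(c \right)} = c + 2 c^{2}$ ($U{\left(c \right)} = \left(c^{2} + c^{2}\right) + c = 2 c^{2} + c = c + 2 c^{2}$)
$k = -15$ ($k = \left(4 - 1\right) \left(-5\right) = 3 \left(-5\right) = -15$)
$- 22 \left(k + U{\left(4 \right)}\right) = - 22 \left(-15 + 4 \left(1 + 2 \cdot 4\right)\right) = - 22 \left(-15 + 4 \left(1 + 8\right)\right) = - 22 \left(-15 + 4 \cdot 9\right) = - 22 \left(-15 + 36\right) = \left(-22\right) 21 = -462$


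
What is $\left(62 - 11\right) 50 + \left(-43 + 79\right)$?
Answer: $2586$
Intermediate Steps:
$\left(62 - 11\right) 50 + \left(-43 + 79\right) = 51 \cdot 50 + 36 = 2550 + 36 = 2586$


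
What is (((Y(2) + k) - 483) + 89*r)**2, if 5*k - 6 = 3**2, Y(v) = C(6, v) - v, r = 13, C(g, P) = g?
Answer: 463761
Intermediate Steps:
Y(v) = 6 - v
k = 3 (k = 6/5 + (1/5)*3**2 = 6/5 + (1/5)*9 = 6/5 + 9/5 = 3)
(((Y(2) + k) - 483) + 89*r)**2 = ((((6 - 1*2) + 3) - 483) + 89*13)**2 = ((((6 - 2) + 3) - 483) + 1157)**2 = (((4 + 3) - 483) + 1157)**2 = ((7 - 483) + 1157)**2 = (-476 + 1157)**2 = 681**2 = 463761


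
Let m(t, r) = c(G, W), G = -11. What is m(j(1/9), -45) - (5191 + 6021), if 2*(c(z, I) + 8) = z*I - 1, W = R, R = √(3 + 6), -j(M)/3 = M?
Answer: -11237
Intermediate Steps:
j(M) = -3*M
R = 3 (R = √9 = 3)
W = 3
c(z, I) = -17/2 + I*z/2 (c(z, I) = -8 + (z*I - 1)/2 = -8 + (I*z - 1)/2 = -8 + (-1 + I*z)/2 = -8 + (-½ + I*z/2) = -17/2 + I*z/2)
m(t, r) = -25 (m(t, r) = -17/2 + (½)*3*(-11) = -17/2 - 33/2 = -25)
m(j(1/9), -45) - (5191 + 6021) = -25 - (5191 + 6021) = -25 - 1*11212 = -25 - 11212 = -11237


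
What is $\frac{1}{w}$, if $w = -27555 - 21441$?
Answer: $- \frac{1}{48996} \approx -2.041 \cdot 10^{-5}$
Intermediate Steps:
$w = -48996$ ($w = -27555 - 21441 = -48996$)
$\frac{1}{w} = \frac{1}{-48996} = - \frac{1}{48996}$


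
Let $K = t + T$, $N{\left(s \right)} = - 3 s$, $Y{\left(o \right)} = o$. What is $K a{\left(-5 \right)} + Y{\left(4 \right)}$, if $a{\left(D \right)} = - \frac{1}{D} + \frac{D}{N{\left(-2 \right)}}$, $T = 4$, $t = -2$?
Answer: $\frac{41}{15} \approx 2.7333$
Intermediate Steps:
$a{\left(D \right)} = - \frac{1}{D} + \frac{D}{6}$ ($a{\left(D \right)} = - \frac{1}{D} + \frac{D}{\left(-3\right) \left(-2\right)} = - \frac{1}{D} + \frac{D}{6}$)
$K = 2$ ($K = -2 + 4 = 2$)
$K a{\left(-5 \right)} + Y{\left(4 \right)} = 2 \left(- \frac{1}{-5} + \frac{1}{6} \left(-5\right)\right) + 4 = 2 \left(\left(-1\right) \left(- \frac{1}{5}\right) - \frac{5}{6}\right) + 4 = 2 \left(\frac{1}{5} - \frac{5}{6}\right) + 4 = 2 \left(- \frac{19}{30}\right) + 4 = - \frac{19}{15} + 4 = \frac{41}{15}$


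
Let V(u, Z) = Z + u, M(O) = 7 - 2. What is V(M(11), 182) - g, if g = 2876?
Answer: -2689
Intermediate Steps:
M(O) = 5
V(M(11), 182) - g = (182 + 5) - 1*2876 = 187 - 2876 = -2689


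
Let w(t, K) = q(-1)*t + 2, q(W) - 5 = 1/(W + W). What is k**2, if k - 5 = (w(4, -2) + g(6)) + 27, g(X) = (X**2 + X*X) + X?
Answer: 16900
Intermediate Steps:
q(W) = 5 + 1/(2*W) (q(W) = 5 + 1/(W + W) = 5 + 1/(2*W))
w(t, K) = 2 + 9*t/2 (w(t, K) = (5 + (1/2)/(-1))*t + 2 = (5 + (1/2)*(-1))*t + 2 = (5 - 1/2)*t + 2 = 9*t/2 + 2 = 2 + 9*t/2)
g(X) = X + 2*X**2 (g(X) = (X**2 + X**2) + X = 2*X**2 + X = X + 2*X**2)
k = 130 (k = 5 + (((2 + (9/2)*4) + 6*(1 + 2*6)) + 27) = 5 + (((2 + 18) + 6*(1 + 12)) + 27) = 5 + ((20 + 6*13) + 27) = 5 + ((20 + 78) + 27) = 5 + (98 + 27) = 5 + 125 = 130)
k**2 = 130**2 = 16900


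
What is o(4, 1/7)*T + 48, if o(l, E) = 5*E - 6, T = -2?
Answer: 410/7 ≈ 58.571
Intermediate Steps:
o(l, E) = -6 + 5*E
o(4, 1/7)*T + 48 = (-6 + 5/7)*(-2) + 48 = -37/7*(-2) + 48 = 74/7 + 48 = 410/7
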